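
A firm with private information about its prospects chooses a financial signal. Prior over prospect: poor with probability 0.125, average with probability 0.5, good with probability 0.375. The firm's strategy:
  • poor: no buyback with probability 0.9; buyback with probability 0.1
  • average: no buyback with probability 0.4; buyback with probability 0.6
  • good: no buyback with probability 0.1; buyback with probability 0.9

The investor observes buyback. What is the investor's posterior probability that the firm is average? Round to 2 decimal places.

0.46

P(buyback) = 0.125·0.1 + 0.5·0.6 + 0.375·0.9 = 0.65
P(average | buyback) = (0.5·0.6) / 0.65 = 0.3 / 0.65 = 0.461538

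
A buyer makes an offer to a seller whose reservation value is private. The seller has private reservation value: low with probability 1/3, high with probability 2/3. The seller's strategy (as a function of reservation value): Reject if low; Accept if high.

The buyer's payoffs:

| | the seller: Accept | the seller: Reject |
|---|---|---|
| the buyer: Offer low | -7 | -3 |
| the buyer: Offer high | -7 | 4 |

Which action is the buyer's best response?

E[Offer low] = 1/3·(-3) + 2/3·(-7) = -17/3
E[Offer high] = 1/3·(4) + 2/3·(-7) = -10/3
Best response: Offer high (-10/3 is the largest).

Offer high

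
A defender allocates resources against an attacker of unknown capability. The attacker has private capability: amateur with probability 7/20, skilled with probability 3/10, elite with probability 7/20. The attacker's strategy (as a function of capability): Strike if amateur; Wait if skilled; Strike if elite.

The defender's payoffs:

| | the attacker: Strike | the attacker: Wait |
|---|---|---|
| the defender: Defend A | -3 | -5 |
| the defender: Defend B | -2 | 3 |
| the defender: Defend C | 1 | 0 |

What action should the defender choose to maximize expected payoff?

Defend C

E[Defend A] = 7/20·(-3) + 3/10·(-5) + 7/20·(-3) = -18/5
E[Defend B] = 7/20·(-2) + 3/10·(3) + 7/20·(-2) = -1/2
E[Defend C] = 7/20·(1) + 3/10·(0) + 7/20·(1) = 7/10
Best response: Defend C (7/10 is the largest).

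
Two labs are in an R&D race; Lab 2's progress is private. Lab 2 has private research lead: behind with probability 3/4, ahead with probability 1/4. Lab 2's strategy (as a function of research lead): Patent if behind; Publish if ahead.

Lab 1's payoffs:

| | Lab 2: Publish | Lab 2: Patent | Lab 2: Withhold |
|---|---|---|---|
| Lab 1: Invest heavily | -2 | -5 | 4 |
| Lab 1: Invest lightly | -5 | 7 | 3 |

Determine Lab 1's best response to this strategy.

Invest lightly

E[Invest heavily] = 3/4·(-5) + 1/4·(-2) = -17/4
E[Invest lightly] = 3/4·(7) + 1/4·(-5) = 4
Best response: Invest lightly (4 is the largest).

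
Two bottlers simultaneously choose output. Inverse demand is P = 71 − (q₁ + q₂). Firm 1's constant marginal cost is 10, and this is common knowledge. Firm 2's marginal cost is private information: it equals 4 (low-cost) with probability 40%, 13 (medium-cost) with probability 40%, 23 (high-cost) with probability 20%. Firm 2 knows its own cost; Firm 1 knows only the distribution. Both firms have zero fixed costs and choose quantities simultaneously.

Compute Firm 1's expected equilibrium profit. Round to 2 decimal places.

432.64

Type-c best response for Firm 2: q₂(c) = (71 − c)/2 − q₁/2.
Firm 1 maximizes expected profit; its first-order condition is 71 − 2q₁ − E[q₂] − 10 = 0.
Substituting E[q₂] and solving: E[c₂] = 11.4, so q₁ = (71 − 2·10 + 11.4)/3 = 20.8.
E[P] = 71 − (q₁ + E[q₂]) = 30.8; Firm 1's expected profit = (E[P] − 10)·q₁ = (30.8 − 10)·20.8 = 432.64.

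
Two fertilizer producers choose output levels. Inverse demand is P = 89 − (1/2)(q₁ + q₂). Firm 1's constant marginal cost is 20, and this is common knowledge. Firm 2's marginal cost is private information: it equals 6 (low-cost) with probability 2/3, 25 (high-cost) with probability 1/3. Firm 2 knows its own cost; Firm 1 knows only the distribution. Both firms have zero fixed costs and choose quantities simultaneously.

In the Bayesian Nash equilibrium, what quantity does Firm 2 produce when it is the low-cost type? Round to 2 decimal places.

Each type of Firm 2 best-responds to q₁; Firm 1 best-responds to the expected q₂ over Firm 2's types.
Firm 2 with cost c maximizes (89 − (1/2)(q₁+q₂) − c)·q₂, giving q₂(c) = (89 − c − (1/2)q₁).
E[c₂] = 2/3·6 + 1/3·25 = 12.3333
Firm 1's FOC against E[q₂] yields q₁ = (89 − 2·20 + E[c₂])/(3/2) = (89 − 40 + 12.3333)/(3/2) = 40.8889.
q₂(low-cost) = (89 − 6 − (1/2)·40.8889) = 62.5556.

62.56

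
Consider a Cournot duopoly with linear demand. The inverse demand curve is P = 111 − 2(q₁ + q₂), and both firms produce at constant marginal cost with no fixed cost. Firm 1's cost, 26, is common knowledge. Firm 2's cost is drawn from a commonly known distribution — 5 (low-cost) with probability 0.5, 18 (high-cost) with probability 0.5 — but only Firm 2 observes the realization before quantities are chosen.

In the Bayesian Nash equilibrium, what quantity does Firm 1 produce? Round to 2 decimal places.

11.75

Type-c best response for Firm 2: q₂(c) = (111 − c)/4 − q₁/2.
Firm 1 maximizes expected profit; its first-order condition is 111 − 4q₁ − 2E[q₂] − 26 = 0.
Substituting E[q₂] and solving: E[c₂] = 11.5, so q₁ = (111 − 2·26 + 11.5)/6 = 11.75.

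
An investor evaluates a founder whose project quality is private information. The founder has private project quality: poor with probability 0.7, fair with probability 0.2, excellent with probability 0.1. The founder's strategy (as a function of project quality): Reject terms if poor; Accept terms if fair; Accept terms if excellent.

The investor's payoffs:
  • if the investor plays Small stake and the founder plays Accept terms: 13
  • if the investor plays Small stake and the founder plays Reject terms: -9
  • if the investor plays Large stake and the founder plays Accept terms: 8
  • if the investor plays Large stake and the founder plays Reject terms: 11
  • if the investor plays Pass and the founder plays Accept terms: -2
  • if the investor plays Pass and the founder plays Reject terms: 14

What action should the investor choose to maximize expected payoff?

E[Small stake] = 0.7·(-9) + 0.2·(13) + 0.1·(13) = -2.4
E[Large stake] = 0.7·(11) + 0.2·(8) + 0.1·(8) = 10.1
E[Pass] = 0.7·(14) + 0.2·(-2) + 0.1·(-2) = 9.2
Best response: Large stake (10.1 is the largest).

Large stake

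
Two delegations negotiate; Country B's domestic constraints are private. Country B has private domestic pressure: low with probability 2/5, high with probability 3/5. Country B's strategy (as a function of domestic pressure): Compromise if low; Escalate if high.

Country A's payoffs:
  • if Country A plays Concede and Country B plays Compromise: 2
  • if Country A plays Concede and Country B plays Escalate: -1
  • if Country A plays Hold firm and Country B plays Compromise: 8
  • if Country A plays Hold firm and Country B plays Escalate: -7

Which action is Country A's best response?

E[Concede] = 2/5·(2) + 3/5·(-1) = 1/5
E[Hold firm] = 2/5·(8) + 3/5·(-7) = -1
Best response: Concede (1/5 is the largest).

Concede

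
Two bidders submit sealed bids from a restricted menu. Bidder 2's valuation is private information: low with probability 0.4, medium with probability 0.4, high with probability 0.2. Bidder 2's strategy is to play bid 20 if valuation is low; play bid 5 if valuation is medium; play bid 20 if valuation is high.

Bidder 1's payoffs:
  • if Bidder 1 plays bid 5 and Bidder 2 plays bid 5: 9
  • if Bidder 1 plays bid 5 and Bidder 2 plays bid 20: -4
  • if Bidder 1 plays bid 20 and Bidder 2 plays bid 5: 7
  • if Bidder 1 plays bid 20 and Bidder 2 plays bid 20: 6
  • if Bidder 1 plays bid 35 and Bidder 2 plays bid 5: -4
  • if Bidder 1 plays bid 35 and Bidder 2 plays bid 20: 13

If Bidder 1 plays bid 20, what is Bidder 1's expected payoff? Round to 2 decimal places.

6.40

E[bid 20] = 0.4·6 + 0.4·7 + 0.2·6 = 2.4 + 2.8 + 1.2 = 6.4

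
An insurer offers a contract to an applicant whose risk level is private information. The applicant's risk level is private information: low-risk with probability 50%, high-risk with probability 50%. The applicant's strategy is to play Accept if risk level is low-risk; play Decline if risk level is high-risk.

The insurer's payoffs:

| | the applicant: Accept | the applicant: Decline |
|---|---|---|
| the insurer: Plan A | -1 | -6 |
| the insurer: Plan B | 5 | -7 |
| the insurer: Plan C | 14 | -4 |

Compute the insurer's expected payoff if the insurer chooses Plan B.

-1

E[Plan B] = 0.5·5 + 0.5·(-7) = 2.5 + (-3.5) = -1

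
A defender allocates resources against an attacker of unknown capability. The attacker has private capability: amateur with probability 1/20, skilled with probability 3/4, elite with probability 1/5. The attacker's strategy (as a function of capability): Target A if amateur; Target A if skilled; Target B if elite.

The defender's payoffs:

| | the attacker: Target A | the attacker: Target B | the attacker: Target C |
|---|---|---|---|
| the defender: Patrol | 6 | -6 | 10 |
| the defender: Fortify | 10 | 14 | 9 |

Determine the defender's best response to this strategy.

E[Patrol] = 1/20·(6) + 3/4·(6) + 1/5·(-6) = 18/5
E[Fortify] = 1/20·(10) + 3/4·(10) + 1/5·(14) = 54/5
Best response: Fortify (54/5 is the largest).

Fortify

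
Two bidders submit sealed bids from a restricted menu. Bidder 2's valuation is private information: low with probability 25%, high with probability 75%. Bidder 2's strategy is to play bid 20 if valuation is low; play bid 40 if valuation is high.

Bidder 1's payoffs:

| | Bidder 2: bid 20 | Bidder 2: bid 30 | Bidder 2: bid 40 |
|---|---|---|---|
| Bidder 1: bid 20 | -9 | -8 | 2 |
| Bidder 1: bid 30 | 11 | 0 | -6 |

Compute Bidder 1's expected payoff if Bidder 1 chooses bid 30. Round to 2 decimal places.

-1.75

Take the expectation over Bidder 2's valuation, weighting each type's action by its prior probability.
E[bid 30] = 0.25·11 + 0.75·(-6) = 2.75 + (-4.5) = -1.75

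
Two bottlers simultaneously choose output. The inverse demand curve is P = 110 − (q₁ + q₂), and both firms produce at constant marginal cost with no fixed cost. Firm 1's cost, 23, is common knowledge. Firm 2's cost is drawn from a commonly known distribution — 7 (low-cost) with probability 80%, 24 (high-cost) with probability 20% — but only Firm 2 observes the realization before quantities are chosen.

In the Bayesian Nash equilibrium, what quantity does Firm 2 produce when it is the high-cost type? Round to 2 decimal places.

30.60

Each type of Firm 2 best-responds to q₁; Firm 1 best-responds to the expected q₂ over Firm 2's types.
Firm 2 with cost c maximizes (110 − (q₁+q₂) − c)·q₂, giving q₂(c) = (110 − c − q₁)/2.
E[c₂] = 0.8·7 + 0.2·24 = 10.4
Firm 1's FOC against E[q₂] yields q₁ = (110 − 2·23 + E[c₂])/3 = (110 − 46 + 10.4)/3 = 24.8.
q₂(high-cost) = (110 − 24 − 24.8)/2 = 30.6.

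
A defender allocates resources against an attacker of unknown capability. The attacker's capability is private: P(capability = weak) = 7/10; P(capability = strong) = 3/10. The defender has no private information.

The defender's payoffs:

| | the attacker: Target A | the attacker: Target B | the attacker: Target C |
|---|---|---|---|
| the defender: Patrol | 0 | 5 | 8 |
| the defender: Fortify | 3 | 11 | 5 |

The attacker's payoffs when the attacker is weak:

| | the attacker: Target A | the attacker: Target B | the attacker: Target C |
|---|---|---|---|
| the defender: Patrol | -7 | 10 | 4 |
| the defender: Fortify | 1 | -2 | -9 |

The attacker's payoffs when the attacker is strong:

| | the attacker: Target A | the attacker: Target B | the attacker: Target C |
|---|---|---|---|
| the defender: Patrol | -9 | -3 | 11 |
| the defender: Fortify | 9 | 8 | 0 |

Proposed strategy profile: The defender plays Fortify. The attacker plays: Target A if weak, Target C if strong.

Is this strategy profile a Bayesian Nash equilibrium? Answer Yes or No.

No

The defender plays Fortify: E[Fortify] = 7/10·(3) + 3/10·(5) = 18/5; E[Patrol] = 12/5. Best-responding. ✓
The attacker (capability weak), facing Fortify: Target A gives 1, Target B gives -2, Target C gives -9. Proposed Target A is best. ✓
The attacker (capability strong), facing Fortify: Target A gives 9, Target B gives 8, Target C gives 0. Proposed Target C is not best — profitable deviation exists. ✗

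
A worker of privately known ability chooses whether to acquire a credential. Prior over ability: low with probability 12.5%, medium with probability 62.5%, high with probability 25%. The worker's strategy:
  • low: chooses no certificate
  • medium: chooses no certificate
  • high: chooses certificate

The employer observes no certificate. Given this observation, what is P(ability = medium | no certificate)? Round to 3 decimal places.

0.833

Apply Bayes' rule using the sender's strategy as the likelihood.
P(no certificate) = 0.125·1 + 0.625·1 + 0.25·0 = 0.75
P(medium | no certificate) = (0.625·1) / 0.75 = 0.625 / 0.75 = 0.833333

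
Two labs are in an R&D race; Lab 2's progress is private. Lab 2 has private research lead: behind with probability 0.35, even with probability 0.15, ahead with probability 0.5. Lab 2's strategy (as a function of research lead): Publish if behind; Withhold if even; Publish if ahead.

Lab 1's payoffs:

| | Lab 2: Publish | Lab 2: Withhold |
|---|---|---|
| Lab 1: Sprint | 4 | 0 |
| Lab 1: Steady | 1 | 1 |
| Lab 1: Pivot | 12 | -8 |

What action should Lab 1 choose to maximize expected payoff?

E[Sprint] = 0.35·(4) + 0.15·(0) + 0.5·(4) = 3.4
E[Steady] = 0.35·(1) + 0.15·(1) + 0.5·(1) = 1
E[Pivot] = 0.35·(12) + 0.15·(-8) + 0.5·(12) = 9
Best response: Pivot (9 is the largest).

Pivot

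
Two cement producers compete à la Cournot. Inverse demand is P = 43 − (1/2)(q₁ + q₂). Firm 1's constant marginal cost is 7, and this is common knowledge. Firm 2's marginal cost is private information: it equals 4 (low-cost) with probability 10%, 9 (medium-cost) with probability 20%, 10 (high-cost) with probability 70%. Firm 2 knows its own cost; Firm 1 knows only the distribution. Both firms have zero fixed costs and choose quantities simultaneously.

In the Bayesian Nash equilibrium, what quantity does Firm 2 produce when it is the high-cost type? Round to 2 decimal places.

Each type of Firm 2 best-responds to q₁; Firm 1 best-responds to the expected q₂ over Firm 2's types.
Firm 2 with cost c maximizes (43 − (1/2)(q₁+q₂) − c)·q₂, giving q₂(c) = (43 − c − (1/2)q₁).
E[c₂] = 0.1·4 + 0.2·9 + 0.7·10 = 9.2
Firm 1's FOC against E[q₂] yields q₁ = (43 − 2·7 + E[c₂])/(3/2) = (43 − 14 + 9.2)/(3/2) = 25.4667.
q₂(high-cost) = (43 − 10 − (1/2)·25.4667) = 20.2667.

20.27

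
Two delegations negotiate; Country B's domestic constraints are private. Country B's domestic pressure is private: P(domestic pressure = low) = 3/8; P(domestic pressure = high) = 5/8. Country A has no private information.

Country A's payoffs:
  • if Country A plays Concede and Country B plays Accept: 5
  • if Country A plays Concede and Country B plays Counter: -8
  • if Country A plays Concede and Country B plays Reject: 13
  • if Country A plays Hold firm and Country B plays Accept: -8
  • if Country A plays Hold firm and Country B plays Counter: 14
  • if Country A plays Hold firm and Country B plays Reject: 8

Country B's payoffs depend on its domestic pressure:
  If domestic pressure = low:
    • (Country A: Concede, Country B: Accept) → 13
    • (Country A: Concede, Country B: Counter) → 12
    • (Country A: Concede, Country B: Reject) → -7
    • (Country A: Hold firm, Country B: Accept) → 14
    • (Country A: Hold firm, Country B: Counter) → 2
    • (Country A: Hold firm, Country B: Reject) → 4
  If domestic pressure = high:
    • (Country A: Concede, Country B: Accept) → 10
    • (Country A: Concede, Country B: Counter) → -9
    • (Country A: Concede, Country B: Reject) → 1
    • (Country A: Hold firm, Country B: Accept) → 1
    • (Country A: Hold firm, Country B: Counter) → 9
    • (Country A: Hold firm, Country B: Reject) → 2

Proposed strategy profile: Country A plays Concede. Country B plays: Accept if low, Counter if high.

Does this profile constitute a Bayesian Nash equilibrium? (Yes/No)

No

A profile is a BNE iff every type of every player is best-responding given beliefs about the other side.
Country A plays Concede: E[Concede] = 3/8·(5) + 5/8·(-8) = -25/8; E[Hold firm] = 23/4. Not best-responding. ✗
Country B (domestic pressure low), facing Concede: Accept gives 13, Counter gives 12, Reject gives -7. Proposed Accept is best. ✓
Country B (domestic pressure high), facing Concede: Accept gives 10, Counter gives -9, Reject gives 1. Proposed Counter is not best — profitable deviation exists. ✗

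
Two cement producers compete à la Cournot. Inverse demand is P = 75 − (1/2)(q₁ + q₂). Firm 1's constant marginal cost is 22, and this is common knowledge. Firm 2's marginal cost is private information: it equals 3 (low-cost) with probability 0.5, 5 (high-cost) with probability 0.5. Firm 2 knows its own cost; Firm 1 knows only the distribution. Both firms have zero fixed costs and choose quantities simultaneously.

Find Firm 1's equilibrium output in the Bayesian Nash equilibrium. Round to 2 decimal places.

Firm 2 with cost c maximizes (75 − (1/2)(q₁+q₂) − c)·q₂, giving q₂(c) = (75 − c − (1/2)q₁).
E[c₂] = 0.5·3 + 0.5·5 = 4
Firm 1's FOC against E[q₂] yields q₁ = (75 − 2·22 + E[c₂])/(3/2) = (75 − 44 + 4)/(3/2) = 23.3333.

23.33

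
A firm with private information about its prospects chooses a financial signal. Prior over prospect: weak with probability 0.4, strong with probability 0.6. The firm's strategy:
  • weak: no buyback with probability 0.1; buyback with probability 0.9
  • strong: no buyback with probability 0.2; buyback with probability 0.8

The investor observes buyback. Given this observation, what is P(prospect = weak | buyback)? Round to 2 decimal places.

Apply Bayes' rule using the sender's strategy as the likelihood.
P(buyback) = 0.4·0.9 + 0.6·0.8 = 0.84
P(weak | buyback) = (0.4·0.9) / 0.84 = 0.36 / 0.84 = 0.428571

0.43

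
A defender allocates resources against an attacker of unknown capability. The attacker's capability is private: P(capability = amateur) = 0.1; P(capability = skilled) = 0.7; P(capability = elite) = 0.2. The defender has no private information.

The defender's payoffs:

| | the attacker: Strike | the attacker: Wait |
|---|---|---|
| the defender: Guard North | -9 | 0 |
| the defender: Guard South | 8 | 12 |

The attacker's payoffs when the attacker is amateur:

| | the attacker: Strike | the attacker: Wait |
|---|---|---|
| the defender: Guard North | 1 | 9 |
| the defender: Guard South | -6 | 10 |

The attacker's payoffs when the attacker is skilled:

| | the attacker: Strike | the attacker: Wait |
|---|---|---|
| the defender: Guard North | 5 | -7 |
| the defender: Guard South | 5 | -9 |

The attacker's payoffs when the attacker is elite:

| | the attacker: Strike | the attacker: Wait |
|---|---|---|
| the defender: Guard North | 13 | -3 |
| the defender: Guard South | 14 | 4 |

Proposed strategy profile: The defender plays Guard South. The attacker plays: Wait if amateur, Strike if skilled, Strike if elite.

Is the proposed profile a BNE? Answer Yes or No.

Yes

A profile is a BNE iff every type of every player is best-responding given beliefs about the other side.
The defender plays Guard South: E[Guard South] = 0.1·(12) + 0.7·(8) + 0.2·(8) = 8.4; E[Guard North] = -8.1. Best-responding. ✓
The attacker (capability amateur), facing Guard South: Strike gives -6, Wait gives 10. Proposed Wait is best. ✓
The attacker (capability skilled), facing Guard South: Strike gives 5, Wait gives -9. Proposed Strike is best. ✓
The attacker (capability elite), facing Guard South: Strike gives 14, Wait gives 4. Proposed Strike is best. ✓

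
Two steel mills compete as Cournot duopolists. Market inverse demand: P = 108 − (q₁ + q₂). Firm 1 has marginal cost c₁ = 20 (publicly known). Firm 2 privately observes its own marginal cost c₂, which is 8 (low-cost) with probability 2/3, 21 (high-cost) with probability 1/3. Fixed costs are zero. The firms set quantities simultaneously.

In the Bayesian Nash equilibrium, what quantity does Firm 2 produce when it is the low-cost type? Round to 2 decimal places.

36.61

Firm 2 with cost c maximizes (108 − (q₁+q₂) − c)·q₂, giving q₂(c) = (108 − c − q₁)/2.
E[c₂] = 2/3·8 + 1/3·21 = 12.3333
Firm 1's FOC against E[q₂] yields q₁ = (108 − 2·20 + E[c₂])/3 = (108 − 40 + 12.3333)/3 = 26.7778.
q₂(low-cost) = (108 − 8 − 26.7778)/2 = 36.6111.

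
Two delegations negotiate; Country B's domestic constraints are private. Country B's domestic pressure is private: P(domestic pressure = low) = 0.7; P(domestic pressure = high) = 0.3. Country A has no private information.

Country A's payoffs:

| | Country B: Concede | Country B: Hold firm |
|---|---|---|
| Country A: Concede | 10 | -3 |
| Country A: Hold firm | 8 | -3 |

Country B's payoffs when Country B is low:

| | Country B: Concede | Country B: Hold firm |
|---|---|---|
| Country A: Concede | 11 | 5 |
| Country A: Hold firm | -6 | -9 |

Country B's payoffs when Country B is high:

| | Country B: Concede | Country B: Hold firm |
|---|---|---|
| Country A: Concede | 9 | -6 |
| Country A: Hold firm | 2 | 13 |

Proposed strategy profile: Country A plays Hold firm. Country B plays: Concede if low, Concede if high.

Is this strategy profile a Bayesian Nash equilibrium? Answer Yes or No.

Country A plays Hold firm: E[Hold firm] = 0.7·(8) + 0.3·(8) = 8; E[Concede] = 10. Not best-responding. ✗
Country B (domestic pressure low), facing Hold firm: Concede gives -6, Hold firm gives -9. Proposed Concede is best. ✓
Country B (domestic pressure high), facing Hold firm: Concede gives 2, Hold firm gives 13. Proposed Concede is not best — profitable deviation exists. ✗

No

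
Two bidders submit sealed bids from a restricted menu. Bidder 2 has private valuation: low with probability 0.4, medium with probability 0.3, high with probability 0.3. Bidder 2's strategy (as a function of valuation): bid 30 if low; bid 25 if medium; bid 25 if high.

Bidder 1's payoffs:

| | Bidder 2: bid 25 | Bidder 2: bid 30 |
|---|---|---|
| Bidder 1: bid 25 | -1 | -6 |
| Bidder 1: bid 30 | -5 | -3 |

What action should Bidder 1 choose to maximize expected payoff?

E[bid 25] = 0.4·(-6) + 0.3·(-1) + 0.3·(-1) = -3
E[bid 30] = 0.4·(-3) + 0.3·(-5) + 0.3·(-5) = -4.2
Best response: bid 25 (-3 is the largest).

bid 25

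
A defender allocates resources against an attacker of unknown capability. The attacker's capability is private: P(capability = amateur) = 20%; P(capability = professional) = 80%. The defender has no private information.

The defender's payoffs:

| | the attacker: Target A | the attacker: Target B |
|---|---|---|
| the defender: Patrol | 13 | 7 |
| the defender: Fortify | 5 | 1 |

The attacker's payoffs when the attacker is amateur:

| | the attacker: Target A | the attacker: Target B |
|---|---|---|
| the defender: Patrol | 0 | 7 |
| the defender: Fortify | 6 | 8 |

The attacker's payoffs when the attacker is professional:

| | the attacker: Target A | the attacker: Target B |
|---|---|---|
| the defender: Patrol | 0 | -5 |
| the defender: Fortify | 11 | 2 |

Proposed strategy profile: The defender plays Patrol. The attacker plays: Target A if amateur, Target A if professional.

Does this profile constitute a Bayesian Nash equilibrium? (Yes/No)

No

The defender plays Patrol: E[Patrol] = 0.2·(13) + 0.8·(13) = 13; E[Fortify] = 5. Best-responding. ✓
The attacker (capability amateur), facing Patrol: Target A gives 0, Target B gives 7. Proposed Target A is not best — profitable deviation exists. ✗
The attacker (capability professional), facing Patrol: Target A gives 0, Target B gives -5. Proposed Target A is best. ✓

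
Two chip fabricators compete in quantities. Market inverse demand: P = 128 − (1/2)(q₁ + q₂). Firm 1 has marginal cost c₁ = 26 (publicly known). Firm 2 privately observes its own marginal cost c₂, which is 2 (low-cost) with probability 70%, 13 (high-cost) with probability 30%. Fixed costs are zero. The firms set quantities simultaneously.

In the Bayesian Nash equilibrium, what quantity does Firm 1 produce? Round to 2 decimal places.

54.20

Type-c best response for Firm 2: q₂(c) = (128 − c) − q₁/2.
Firm 1 maximizes expected profit; its first-order condition is 128 − q₁ − (1/2)E[q₂] − 26 = 0.
Substituting E[q₂] and solving: E[c₂] = 5.3, so q₁ = (128 − 2·26 + 5.3)/(3/2) = 54.2.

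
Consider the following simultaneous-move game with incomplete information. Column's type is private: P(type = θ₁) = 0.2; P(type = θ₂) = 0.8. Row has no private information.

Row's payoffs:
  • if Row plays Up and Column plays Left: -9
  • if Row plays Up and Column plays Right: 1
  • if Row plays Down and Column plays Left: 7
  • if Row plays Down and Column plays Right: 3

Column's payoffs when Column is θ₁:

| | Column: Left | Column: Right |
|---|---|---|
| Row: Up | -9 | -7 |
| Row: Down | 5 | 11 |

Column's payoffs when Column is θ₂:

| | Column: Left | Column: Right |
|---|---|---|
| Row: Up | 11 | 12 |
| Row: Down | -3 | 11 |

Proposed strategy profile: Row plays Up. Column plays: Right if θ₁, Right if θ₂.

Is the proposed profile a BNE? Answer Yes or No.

Row plays Up: E[Up] = 0.2·(1) + 0.8·(1) = 1; E[Down] = 3. Not best-responding. ✗
Column (type θ₁), facing Up: Left gives -9, Right gives -7. Proposed Right is best. ✓
Column (type θ₂), facing Up: Left gives 11, Right gives 12. Proposed Right is best. ✓

No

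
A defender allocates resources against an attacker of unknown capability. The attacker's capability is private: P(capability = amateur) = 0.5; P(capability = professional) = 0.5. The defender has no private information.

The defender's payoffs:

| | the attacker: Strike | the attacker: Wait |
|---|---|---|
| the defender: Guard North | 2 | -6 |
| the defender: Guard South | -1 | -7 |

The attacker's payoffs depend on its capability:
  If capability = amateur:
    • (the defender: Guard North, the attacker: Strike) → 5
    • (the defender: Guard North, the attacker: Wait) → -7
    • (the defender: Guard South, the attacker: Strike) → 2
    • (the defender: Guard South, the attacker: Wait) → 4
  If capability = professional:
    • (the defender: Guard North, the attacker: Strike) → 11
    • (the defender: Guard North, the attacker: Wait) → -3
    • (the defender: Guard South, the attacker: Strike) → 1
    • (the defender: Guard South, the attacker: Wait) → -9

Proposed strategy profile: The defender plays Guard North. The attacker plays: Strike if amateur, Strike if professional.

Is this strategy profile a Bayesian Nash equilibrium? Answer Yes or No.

Yes

The defender plays Guard North: E[Guard North] = 0.5·(2) + 0.5·(2) = 2; E[Guard South] = -1. Best-responding. ✓
The attacker (capability amateur), facing Guard North: Strike gives 5, Wait gives -7. Proposed Strike is best. ✓
The attacker (capability professional), facing Guard North: Strike gives 11, Wait gives -3. Proposed Strike is best. ✓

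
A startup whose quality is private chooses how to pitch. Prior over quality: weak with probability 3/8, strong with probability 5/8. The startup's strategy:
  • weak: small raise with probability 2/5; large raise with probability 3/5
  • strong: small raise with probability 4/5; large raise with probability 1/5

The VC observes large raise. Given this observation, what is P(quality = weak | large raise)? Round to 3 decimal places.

0.643

P(large raise) = (3/8)·(3/5) + (5/8)·(1/5) = 7/20
P(weak | large raise) = ((3/8)·(3/5)) / (7/20) = (9/40) / (7/20) = 9/14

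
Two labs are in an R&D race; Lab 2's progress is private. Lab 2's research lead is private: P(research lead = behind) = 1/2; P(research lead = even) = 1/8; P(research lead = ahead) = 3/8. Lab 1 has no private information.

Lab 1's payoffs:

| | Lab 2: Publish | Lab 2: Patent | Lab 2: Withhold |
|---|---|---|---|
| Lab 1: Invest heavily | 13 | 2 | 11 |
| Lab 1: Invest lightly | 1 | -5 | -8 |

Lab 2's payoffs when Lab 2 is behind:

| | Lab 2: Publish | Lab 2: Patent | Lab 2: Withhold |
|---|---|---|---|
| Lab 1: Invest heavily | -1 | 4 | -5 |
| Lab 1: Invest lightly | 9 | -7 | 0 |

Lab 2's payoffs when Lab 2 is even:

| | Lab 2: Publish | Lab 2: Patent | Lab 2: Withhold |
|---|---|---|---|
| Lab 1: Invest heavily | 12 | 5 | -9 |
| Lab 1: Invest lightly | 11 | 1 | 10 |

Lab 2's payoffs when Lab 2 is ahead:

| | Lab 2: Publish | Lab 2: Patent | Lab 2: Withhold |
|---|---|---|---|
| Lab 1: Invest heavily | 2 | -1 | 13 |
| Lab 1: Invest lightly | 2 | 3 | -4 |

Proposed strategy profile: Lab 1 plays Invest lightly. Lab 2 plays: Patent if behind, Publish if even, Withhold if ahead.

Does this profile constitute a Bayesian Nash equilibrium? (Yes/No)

Lab 1 plays Invest lightly: E[Invest lightly] = 1/2·(-5) + 1/8·(1) + 3/8·(-8) = -43/8; E[Invest heavily] = 27/4. Not best-responding. ✗
Lab 2 (research lead behind), facing Invest lightly: Publish gives 9, Patent gives -7, Withhold gives 0. Proposed Patent is not best — profitable deviation exists. ✗
Lab 2 (research lead even), facing Invest lightly: Publish gives 11, Patent gives 1, Withhold gives 10. Proposed Publish is best. ✓
Lab 2 (research lead ahead), facing Invest lightly: Publish gives 2, Patent gives 3, Withhold gives -4. Proposed Withhold is not best — profitable deviation exists. ✗

No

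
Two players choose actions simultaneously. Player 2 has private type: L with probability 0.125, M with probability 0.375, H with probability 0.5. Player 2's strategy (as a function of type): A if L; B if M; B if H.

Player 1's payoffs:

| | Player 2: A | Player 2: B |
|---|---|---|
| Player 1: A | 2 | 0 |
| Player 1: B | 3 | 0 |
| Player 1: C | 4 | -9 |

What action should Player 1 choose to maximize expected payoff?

B

E[A] = 0.125·(2) + 0.375·(0) + 0.5·(0) = 0.25
E[B] = 0.125·(3) + 0.375·(0) + 0.5·(0) = 0.375
E[C] = 0.125·(4) + 0.375·(-9) + 0.5·(-9) = -7.375
Best response: B (0.375 is the largest).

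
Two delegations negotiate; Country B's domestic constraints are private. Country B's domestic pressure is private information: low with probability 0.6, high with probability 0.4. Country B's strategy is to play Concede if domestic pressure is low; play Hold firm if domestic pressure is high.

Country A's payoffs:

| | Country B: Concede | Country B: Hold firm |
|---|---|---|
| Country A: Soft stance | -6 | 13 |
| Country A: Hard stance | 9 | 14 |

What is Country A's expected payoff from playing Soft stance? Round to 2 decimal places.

1.60

Take the expectation over Country B's domestic pressure, weighting each type's action by its prior probability.
E[Soft stance] = 0.6·(-6) + 0.4·13 = (-3.6) + 5.2 = 1.6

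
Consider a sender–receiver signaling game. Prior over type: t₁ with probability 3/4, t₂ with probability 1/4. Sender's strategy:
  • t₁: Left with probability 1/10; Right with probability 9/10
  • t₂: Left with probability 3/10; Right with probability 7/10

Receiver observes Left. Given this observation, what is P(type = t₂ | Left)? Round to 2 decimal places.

P(Left) = (3/4)·(1/10) + (1/4)·(3/10) = 3/20
P(t₂ | Left) = ((1/4)·(3/10)) / (3/20) = (3/40) / (3/20) = 1/2

0.50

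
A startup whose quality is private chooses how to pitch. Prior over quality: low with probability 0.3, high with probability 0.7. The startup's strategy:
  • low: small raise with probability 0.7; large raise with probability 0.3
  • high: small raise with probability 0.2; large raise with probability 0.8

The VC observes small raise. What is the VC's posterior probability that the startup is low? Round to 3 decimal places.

0.600

P(small raise) = 0.3·0.7 + 0.7·0.2 = 0.35
P(low | small raise) = (0.3·0.7) / 0.35 = 0.21 / 0.35 = 0.6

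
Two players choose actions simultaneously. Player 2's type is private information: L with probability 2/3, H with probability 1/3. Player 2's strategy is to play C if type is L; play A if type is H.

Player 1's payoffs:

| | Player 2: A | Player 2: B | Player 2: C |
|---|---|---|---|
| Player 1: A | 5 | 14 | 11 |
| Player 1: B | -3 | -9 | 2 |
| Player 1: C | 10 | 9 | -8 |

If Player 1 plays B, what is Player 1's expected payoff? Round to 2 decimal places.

E[B] = 2/3·2 + 1/3·(-3) = 4/3 + (-1) = 1/3

0.33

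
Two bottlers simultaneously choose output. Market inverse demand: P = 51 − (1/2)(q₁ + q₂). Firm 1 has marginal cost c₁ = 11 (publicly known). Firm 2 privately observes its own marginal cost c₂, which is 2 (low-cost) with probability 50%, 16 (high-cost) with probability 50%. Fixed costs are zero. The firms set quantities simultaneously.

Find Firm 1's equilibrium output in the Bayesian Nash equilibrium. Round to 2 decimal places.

Firm 2 with cost c maximizes (51 − (1/2)(q₁+q₂) − c)·q₂, giving q₂(c) = (51 − c − (1/2)q₁).
E[c₂] = 0.5·2 + 0.5·16 = 9
Firm 1's FOC against E[q₂] yields q₁ = (51 − 2·11 + E[c₂])/(3/2) = (51 − 22 + 9)/(3/2) = 25.3333.

25.33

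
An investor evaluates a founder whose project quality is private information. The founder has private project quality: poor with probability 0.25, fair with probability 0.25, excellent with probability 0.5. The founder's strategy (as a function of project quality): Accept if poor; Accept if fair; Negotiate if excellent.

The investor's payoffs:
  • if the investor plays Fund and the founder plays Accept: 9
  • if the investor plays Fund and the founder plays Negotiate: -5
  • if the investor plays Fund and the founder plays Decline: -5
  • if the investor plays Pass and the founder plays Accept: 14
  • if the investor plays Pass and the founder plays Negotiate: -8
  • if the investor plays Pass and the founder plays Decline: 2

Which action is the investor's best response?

Pass

E[Fund] = 0.25·(9) + 0.25·(9) + 0.5·(-5) = 2
E[Pass] = 0.25·(14) + 0.25·(14) + 0.5·(-8) = 3
Best response: Pass (3 is the largest).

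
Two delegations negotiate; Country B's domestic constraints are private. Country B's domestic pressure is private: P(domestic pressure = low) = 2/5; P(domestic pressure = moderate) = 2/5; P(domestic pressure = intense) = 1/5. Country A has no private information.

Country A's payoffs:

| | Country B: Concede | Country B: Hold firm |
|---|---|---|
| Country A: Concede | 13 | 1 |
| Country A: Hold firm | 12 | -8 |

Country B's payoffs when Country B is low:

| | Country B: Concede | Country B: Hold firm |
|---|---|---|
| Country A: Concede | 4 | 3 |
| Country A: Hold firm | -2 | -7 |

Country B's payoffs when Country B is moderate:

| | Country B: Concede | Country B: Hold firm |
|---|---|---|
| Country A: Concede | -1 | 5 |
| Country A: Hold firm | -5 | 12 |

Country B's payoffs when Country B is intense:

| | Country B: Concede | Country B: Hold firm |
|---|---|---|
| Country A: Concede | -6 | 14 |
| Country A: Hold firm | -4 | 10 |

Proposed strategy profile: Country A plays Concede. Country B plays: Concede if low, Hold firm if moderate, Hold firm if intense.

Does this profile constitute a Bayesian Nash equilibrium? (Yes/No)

Country A plays Concede: E[Concede] = 2/5·(13) + 2/5·(1) + 1/5·(1) = 29/5; E[Hold firm] = 0. Best-responding. ✓
Country B (domestic pressure low), facing Concede: Concede gives 4, Hold firm gives 3. Proposed Concede is best. ✓
Country B (domestic pressure moderate), facing Concede: Concede gives -1, Hold firm gives 5. Proposed Hold firm is best. ✓
Country B (domestic pressure intense), facing Concede: Concede gives -6, Hold firm gives 14. Proposed Hold firm is best. ✓

Yes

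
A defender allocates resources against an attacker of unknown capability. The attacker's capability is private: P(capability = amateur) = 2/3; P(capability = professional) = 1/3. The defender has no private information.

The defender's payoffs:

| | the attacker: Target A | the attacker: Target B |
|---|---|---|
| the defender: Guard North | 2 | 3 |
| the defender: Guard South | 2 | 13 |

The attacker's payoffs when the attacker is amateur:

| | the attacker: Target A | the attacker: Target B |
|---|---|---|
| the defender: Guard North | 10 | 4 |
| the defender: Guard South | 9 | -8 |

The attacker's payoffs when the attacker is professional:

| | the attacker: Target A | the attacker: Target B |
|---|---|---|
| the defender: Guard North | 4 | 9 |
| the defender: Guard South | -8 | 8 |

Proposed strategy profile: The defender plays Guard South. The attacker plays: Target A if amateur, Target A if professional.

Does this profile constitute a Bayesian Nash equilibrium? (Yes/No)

No

The defender plays Guard South: E[Guard South] = 2/3·(2) + 1/3·(2) = 2; E[Guard North] = 2. Best-responding. ✓
The attacker (capability amateur), facing Guard South: Target A gives 9, Target B gives -8. Proposed Target A is best. ✓
The attacker (capability professional), facing Guard South: Target A gives -8, Target B gives 8. Proposed Target A is not best — profitable deviation exists. ✗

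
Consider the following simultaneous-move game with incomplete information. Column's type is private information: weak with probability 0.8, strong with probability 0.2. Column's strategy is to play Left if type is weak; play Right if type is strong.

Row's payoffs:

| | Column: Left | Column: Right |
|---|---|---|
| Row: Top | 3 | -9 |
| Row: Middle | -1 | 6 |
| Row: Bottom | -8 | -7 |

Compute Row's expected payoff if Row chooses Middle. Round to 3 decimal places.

E[Middle] = 0.8·(-1) + 0.2·6 = (-0.8) + 1.2 = 0.4

0.400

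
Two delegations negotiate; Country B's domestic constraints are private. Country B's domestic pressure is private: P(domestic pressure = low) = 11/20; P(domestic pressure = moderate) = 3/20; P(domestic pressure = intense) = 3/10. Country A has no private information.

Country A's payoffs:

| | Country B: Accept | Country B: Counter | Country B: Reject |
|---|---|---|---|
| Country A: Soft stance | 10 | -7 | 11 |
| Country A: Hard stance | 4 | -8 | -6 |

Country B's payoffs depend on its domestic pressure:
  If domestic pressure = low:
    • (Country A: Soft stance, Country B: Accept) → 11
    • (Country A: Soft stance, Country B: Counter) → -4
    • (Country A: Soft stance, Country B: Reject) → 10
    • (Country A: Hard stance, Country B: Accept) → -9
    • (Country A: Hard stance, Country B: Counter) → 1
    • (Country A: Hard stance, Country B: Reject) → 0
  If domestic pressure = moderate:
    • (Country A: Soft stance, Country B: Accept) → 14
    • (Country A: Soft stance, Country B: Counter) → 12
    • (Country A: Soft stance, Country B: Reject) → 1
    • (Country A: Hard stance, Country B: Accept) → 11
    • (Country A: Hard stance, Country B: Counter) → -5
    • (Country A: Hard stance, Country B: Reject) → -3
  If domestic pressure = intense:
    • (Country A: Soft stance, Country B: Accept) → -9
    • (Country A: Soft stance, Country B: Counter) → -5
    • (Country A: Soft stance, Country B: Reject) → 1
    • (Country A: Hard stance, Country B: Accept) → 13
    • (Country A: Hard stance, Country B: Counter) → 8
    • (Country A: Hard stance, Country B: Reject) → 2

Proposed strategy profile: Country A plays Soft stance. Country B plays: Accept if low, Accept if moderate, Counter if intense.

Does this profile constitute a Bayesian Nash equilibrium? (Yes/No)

Country A plays Soft stance: E[Soft stance] = 11/20·(10) + 3/20·(10) + 3/10·(-7) = 49/10; E[Hard stance] = 2/5. Best-responding. ✓
Country B (domestic pressure low), facing Soft stance: Accept gives 11, Counter gives -4, Reject gives 10. Proposed Accept is best. ✓
Country B (domestic pressure moderate), facing Soft stance: Accept gives 14, Counter gives 12, Reject gives 1. Proposed Accept is best. ✓
Country B (domestic pressure intense), facing Soft stance: Accept gives -9, Counter gives -5, Reject gives 1. Proposed Counter is not best — profitable deviation exists. ✗

No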